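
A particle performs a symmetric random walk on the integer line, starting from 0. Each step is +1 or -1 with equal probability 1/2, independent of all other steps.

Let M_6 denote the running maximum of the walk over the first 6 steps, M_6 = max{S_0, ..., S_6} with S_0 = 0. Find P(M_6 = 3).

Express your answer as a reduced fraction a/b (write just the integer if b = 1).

Answer: 3/32

Derivation:
Let M_6 = max(S_0,...,S_6). Use the reflection principle: for j ≥ 1, #{paths with M_6 ≥ j} = #{S_6 ≥ j} + #{S_6 ≥ j+1}.
By reflection, #{M_6 ≥ 3} = #{S_6 ≥ 3} + #{S_6 ≥ 4} = 7 + 7 = 14.
#{M_6 ≥ 4} = #{S_6 ≥ 4} + #{S_6 ≥ 5} = 7 + 1 = 8.
#{M_6 = 3} = 14 - 8 = 6.
P(M_6 = 3) = 6/64 = 3/32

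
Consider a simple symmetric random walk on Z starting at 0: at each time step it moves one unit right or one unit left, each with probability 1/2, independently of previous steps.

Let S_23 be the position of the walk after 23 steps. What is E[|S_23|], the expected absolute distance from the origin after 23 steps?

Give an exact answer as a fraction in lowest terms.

Answer: 2028117/524288

Derivation:
S_23 takes values m ≡ 1 (mod 2) with |m| ≤ 23; P(S_23=m) = C(23,(23+m)/2)/2^23.
Total paths: 2^23 = 8388608
Distribution: P(S=-23)=1/8388608, P(S=-21)=23/8388608, P(S=-19)=253/8388608, P(S=-17)=1771/8388608, P(S=-15)=8855/8388608, P(S=-13)=33649/8388608, P(S=-11)=100947/8388608, P(S=-9)=245157/8388608, P(S=-7)=490314/8388608, P(S=-5)=817190/8388608, P(S=-3)=1144066/8388608, P(S=-1)=1352078/8388608, P(S=1)=1352078/8388608, P(S=3)=1144066/8388608, P(S=5)=817190/8388608, P(S=7)=490314/8388608, P(S=9)=245157/8388608, P(S=11)=100947/8388608, P(S=13)=33649/8388608, P(S=15)=8855/8388608, P(S=17)=1771/8388608, P(S=19)=253/8388608, P(S=21)=23/8388608, P(S=23)=1/8388608
E[|S_23|] = Σ_m |m|·P(S_23=m) = 32449872/8388608 = 2028117/524288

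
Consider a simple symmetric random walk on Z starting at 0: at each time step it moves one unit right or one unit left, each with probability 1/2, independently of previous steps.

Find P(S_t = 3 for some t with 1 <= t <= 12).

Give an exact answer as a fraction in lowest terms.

Count via complement. Let g(t,s) = #length-t paths at position s with S_1..S_t all ≠ 3.
g(t,s) = g(t-1,s-1) + g(t-1,s+1) for s ≠ 3; g(t,3) = 0.
t=0: g(0,0)=1
t=1: g(1,-1)=1 g(1,1)=1
t=2: g(2,-2)=1 g(2,0)=2 g(2,2)=1
t=3: g(3,-3)=1 g(3,-1)=3 g(3,1)=3
t=4: g(4,-4)=1 g(4,-2)=4 g(4,0)=6 g(4,2)=3
t=5: g(5,-5)=1 g(5,-3)=5 g(5,-1)=10 g(5,1)=9
t=6: g(6,-6)=1 g(6,-4)=6 g(6,-2)=15 g(6,0)=19 g(6,2)=9
t=7: g(7,-7)=1 g(7,-5)=7 g(7,-3)=21 g(7,-1)=34 g(7,1)=28
t=8: g(8,-8)=1 g(8,-6)=8 g(8,-4)=28 g(8,-2)=55 g(8,0)=62 g(8,2)=28
t=9: g(9,-9)=1 g(9,-7)=9 g(9,-5)=36 g(9,-3)=83 g(9,-1)=117 g(9,1)=90
t=10: g(10,-10)=1 g(10,-8)=10 g(10,-6)=45 g(10,-4)=119 g(10,-2)=200 g(10,0)=207 g(10,2)=90
t=11: g(11,-11)=1 g(11,-9)=11 g(11,-7)=55 g(11,-5)=164 g(11,-3)=319 g(11,-1)=407 g(11,1)=297
t=12: g(12,-12)=1 g(12,-10)=12 g(12,-8)=66 g(12,-6)=219 g(12,-4)=483 g(12,-2)=726 g(12,0)=704 g(12,2)=297
Paths never hitting 3: Σ_s g(12,s) = 2508
Paths hitting 3: 2^12 - 2508 = 1588
P = 1588/4096 = 397/1024

Answer: 397/1024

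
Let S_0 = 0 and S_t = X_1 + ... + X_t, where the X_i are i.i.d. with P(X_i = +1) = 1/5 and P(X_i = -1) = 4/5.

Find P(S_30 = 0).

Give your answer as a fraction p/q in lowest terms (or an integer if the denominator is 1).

To reach position 0 after 30 steps: need 15 steps of +1 and 15 steps of -1.
Number of such sequences: C(30,15) = 155117520
Each has probability (1/5)^15 · (4/5)^15 = 1073741824/931322574615478515625
P = 155117520 · 1073741824/931322574615478515625 = 33311233771831296/186264514923095703125

Answer: 33311233771831296/186264514923095703125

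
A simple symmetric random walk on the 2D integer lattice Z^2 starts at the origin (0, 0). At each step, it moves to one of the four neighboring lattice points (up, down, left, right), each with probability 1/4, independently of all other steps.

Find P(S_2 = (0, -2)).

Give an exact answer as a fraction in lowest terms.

Answer: 1/16

Derivation:
Let h be the number of horizontal steps (so 2-h are vertical). To end at (0,-2) need (h+0)/2 right-steps and ((2-h)-2)/2 up-steps.
Sum over h with 0 ≤ h ≤ 0, h ≡ 0 (mod 2), 2-h ≡ 0 (mod 2):
h=0: C(2,0)·C(0,0)·C(2,0) = 1·1·1 = 1
Total favorable: 1
Total paths: 4^2 = 16
P = 1/16 = 1/16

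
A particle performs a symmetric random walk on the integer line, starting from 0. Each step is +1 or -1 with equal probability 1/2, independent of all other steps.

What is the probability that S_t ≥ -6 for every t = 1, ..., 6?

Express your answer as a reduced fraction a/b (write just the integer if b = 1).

Let f(t,s) = #length-t paths at position s with S_1..S_t all ≥ -6.
f(t,s) = f(t-1,s-1) + f(t-1,s+1) for s ≥ -6; f(t,s) = 0 for s < -6.
t=0: f(0,0)=1
t=1: f(1,-1)=1 f(1,1)=1
t=2: f(2,-2)=1 f(2,0)=2 f(2,2)=1
t=3: f(3,-3)=1 f(3,-1)=3 f(3,1)=3 f(3,3)=1
t=4: f(4,-4)=1 f(4,-2)=4 f(4,0)=6 f(4,2)=4 f(4,4)=1
t=5: f(5,-5)=1 f(5,-3)=5 f(5,-1)=10 f(5,1)=10 f(5,3)=5 f(5,5)=1
t=6: f(6,-6)=1 f(6,-4)=6 f(6,-2)=15 f(6,0)=20 f(6,2)=15 f(6,4)=6 f(6,6)=1
Σ_s f(6,s) = 64
P = 64/64 = 1

Answer: 1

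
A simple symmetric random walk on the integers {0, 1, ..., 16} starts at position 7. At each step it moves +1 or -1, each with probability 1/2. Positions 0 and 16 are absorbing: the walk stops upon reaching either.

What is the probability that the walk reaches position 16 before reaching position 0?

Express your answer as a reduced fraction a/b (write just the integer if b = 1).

Answer: 7/16

Derivation:
Symmetric walk (p = 1/2): the harmonic-function argument gives P(hit 16 before 0 | start at 7) = a/N.
P = 7/16 = 7/16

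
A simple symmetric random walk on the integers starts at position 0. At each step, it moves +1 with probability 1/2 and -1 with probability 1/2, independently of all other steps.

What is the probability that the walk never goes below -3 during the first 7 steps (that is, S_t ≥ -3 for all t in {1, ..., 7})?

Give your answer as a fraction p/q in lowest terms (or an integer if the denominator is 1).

Let f(t,s) = #length-t paths at position s with S_1..S_t all ≥ -3.
f(t,s) = f(t-1,s-1) + f(t-1,s+1) for s ≥ -3; f(t,s) = 0 for s < -3.
t=0: f(0,0)=1
t=1: f(1,-1)=1 f(1,1)=1
t=2: f(2,-2)=1 f(2,0)=2 f(2,2)=1
t=3: f(3,-3)=1 f(3,-1)=3 f(3,1)=3 f(3,3)=1
t=4: f(4,-2)=4 f(4,0)=6 f(4,2)=4 f(4,4)=1
t=5: f(5,-3)=4 f(5,-1)=10 f(5,1)=10 f(5,3)=5 f(5,5)=1
t=6: f(6,-2)=14 f(6,0)=20 f(6,2)=15 f(6,4)=6 f(6,6)=1
t=7: f(7,-3)=14 f(7,-1)=34 f(7,1)=35 f(7,3)=21 f(7,5)=7 f(7,7)=1
Σ_s f(7,s) = 112
P = 112/128 = 7/8

Answer: 7/8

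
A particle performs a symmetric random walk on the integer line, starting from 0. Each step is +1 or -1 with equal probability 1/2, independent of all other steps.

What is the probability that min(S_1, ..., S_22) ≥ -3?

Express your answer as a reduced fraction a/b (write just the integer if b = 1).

Let f(t,s) = #length-t paths at position s with S_1..S_t all ≥ -3.
f(t,s) = f(t-1,s-1) + f(t-1,s+1) for s ≥ -3; f(t,s) = 0 for s < -3.
t=0: f(0,0)=1
t=1: f(1,-1)=1 f(1,1)=1
t=2: f(2,-2)=1 f(2,0)=2 f(2,2)=1
t=3: f(3,-3)=1 f(3,-1)=3 f(3,1)=3 f(3,3)=1
t=4: f(4,-2)=4 f(4,0)=6 f(4,2)=4 f(4,4)=1
t=5: f(5,-3)=4 f(5,-1)=10 f(5,1)=10 f(5,3)=5 f(5,5)=1
t=6: f(6,-2)=14 f(6,0)=20 f(6,2)=15 f(6,4)=6 f(6,6)=1
t=7: f(7,-3)=14 f(7,-1)=34 f(7,1)=35 f(7,3)=21 f(7,5)=7 f(7,7)=1
t=8: f(8,-2)=48 f(8,0)=69 f(8,2)=56 f(8,4)=28 f(8,6)=8 f(8,8)=1
t=9: f(9,-3)=48 f(9,-1)=117 f(9,1)=125 f(9,3)=84 f(9,5)=36 f(9,7)=9 f(9,9)=1
t=10: f(10,-2)=165 f(10,0)=242 f(10,2)=209 f(10,4)=120 f(10,6)=45 f(10,8)=10 f(10,10)=1
t=11: f(11,-3)=165 f(11,-1)=407 f(11,1)=451 f(11,3)=329 f(11,5)=165 f(11,7)=55 f(11,9)=11 f(11,11)=1
t=12: f(12,-2)=572 f(12,0)=858 f(12,2)=780 f(12,4)=494 f(12,6)=220 f(12,8)=66 f(12,10)=12 f(12,12)=1
t=13: f(13,-3)=572 f(13,-1)=1430 f(13,1)=1638 f(13,3)=1274 f(13,5)=714 f(13,7)=286 f(13,9)=78 f(13,11)=13 f(13,13)=1
t=14: f(14,-2)=2002 f(14,0)=3068 f(14,2)=2912 f(14,4)=1988 f(14,6)=1000 f(14,8)=364 f(14,10)=91 f(14,12)=14 f(14,14)=1
t=15: f(15,-3)=2002 f(15,-1)=5070 f(15,1)=5980 f(15,3)=4900 f(15,5)=2988 f(15,7)=1364 f(15,9)=455 f(15,11)=105 f(15,13)=15 f(15,15)=1
t=16: f(16,-2)=7072 f(16,0)=11050 f(16,2)=10880 f(16,4)=7888 f(16,6)=4352 f(16,8)=1819 f(16,10)=560 f(16,12)=120 f(16,14)=16 f(16,16)=1
t=17: f(17,-3)=7072 f(17,-1)=18122 f(17,1)=21930 f(17,3)=18768 f(17,5)=12240 f(17,7)=6171 f(17,9)=2379 f(17,11)=680 f(17,13)=136 f(17,15)=17 f(17,17)=1
t=18: f(18,-2)=25194 f(18,0)=40052 f(18,2)=40698 f(18,4)=31008 f(18,6)=18411 f(18,8)=8550 f(18,10)=3059 f(18,12)=816 f(18,14)=153 f(18,16)=18 f(18,18)=1
t=19: f(19,-3)=25194 f(19,-1)=65246 f(19,1)=80750 f(19,3)=71706 f(19,5)=49419 f(19,7)=26961 f(19,9)=11609 f(19,11)=3875 f(19,13)=969 f(19,15)=171 f(19,17)=19 f(19,19)=1
t=20: f(20,-2)=90440 f(20,0)=145996 f(20,2)=152456 f(20,4)=121125 f(20,6)=76380 f(20,8)=38570 f(20,10)=15484 f(20,12)=4844 f(20,14)=1140 f(20,16)=190 f(20,18)=20 f(20,20)=1
t=21: f(21,-3)=90440 f(21,-1)=236436 f(21,1)=298452 f(21,3)=273581 f(21,5)=197505 f(21,7)=114950 f(21,9)=54054 f(21,11)=20328 f(21,13)=5984 f(21,15)=1330 f(21,17)=210 f(21,19)=21 f(21,21)=1
t=22: f(22,-2)=326876 f(22,0)=534888 f(22,2)=572033 f(22,4)=471086 f(22,6)=312455 f(22,8)=169004 f(22,10)=74382 f(22,12)=26312 f(22,14)=7314 f(22,16)=1540 f(22,18)=231 f(22,20)=22 f(22,22)=1
Σ_s f(22,s) = 2496144
P = 2496144/4194304 = 156009/262144

Answer: 156009/262144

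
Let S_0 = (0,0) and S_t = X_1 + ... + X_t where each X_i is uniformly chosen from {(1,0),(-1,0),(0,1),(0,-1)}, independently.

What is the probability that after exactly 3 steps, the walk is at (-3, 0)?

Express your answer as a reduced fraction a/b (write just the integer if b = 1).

Let h be the number of horizontal steps (so 3-h are vertical). To end at (-3,0) need (h-3)/2 right-steps and ((3-h)+0)/2 up-steps.
Sum over h with 3 ≤ h ≤ 3, h ≡ 1 (mod 2), 3-h ≡ 0 (mod 2):
h=3: C(3,3)·C(3,0)·C(0,0) = 1·1·1 = 1
Total favorable: 1
Total paths: 4^3 = 64
P = 1/64 = 1/64

Answer: 1/64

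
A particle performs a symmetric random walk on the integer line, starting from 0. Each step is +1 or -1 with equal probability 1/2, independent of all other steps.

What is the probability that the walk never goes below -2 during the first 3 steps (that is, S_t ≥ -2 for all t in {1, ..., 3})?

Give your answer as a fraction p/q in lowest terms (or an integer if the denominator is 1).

Answer: 7/8

Derivation:
Let f(t,s) = #length-t paths at position s with S_1..S_t all ≥ -2.
f(t,s) = f(t-1,s-1) + f(t-1,s+1) for s ≥ -2; f(t,s) = 0 for s < -2.
t=0: f(0,0)=1
t=1: f(1,-1)=1 f(1,1)=1
t=2: f(2,-2)=1 f(2,0)=2 f(2,2)=1
t=3: f(3,-1)=3 f(3,1)=3 f(3,3)=1
Σ_s f(3,s) = 7
P = 7/8 = 7/8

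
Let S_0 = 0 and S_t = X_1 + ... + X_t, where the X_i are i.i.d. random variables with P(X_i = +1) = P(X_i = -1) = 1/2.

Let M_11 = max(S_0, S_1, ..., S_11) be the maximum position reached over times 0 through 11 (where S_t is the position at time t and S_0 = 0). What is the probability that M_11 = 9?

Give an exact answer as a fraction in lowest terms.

Answer: 11/2048

Derivation:
Let M_11 = max(S_0,...,S_11). Use the reflection principle: for j ≥ 1, #{paths with M_11 ≥ j} = #{S_11 ≥ j} + #{S_11 ≥ j+1}.
By reflection, #{M_11 ≥ 9} = #{S_11 ≥ 9} + #{S_11 ≥ 10} = 12 + 1 = 13.
#{M_11 ≥ 10} = #{S_11 ≥ 10} + #{S_11 ≥ 11} = 1 + 1 = 2.
#{M_11 = 9} = 13 - 2 = 11.
P(M_11 = 9) = 11/2048 = 11/2048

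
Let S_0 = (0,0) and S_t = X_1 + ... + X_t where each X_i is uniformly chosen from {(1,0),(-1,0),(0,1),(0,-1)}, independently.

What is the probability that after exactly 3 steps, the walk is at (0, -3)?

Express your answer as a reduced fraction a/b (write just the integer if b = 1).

Let h be the number of horizontal steps (so 3-h are vertical). To end at (0,-3) need (h+0)/2 right-steps and ((3-h)-3)/2 up-steps.
Sum over h with 0 ≤ h ≤ 0, h ≡ 0 (mod 2), 3-h ≡ 1 (mod 2):
h=0: C(3,0)·C(0,0)·C(3,0) = 1·1·1 = 1
Total favorable: 1
Total paths: 4^3 = 64
P = 1/64 = 1/64

Answer: 1/64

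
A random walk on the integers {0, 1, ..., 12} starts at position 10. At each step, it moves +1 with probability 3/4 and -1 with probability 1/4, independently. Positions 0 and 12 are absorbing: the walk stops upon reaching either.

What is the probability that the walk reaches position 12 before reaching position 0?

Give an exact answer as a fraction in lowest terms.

Answer: 66429/66430

Derivation:
Biased walk: p = 3/4, q = 1/4, r = q/p = 1/3
Gambler's ruin: P(hit 12 before 0 | start at 10) = (1 - r^a)/(1 - r^N)
r^10 = 1/59049; r^12 = 1/531441
P = (1 - 1/59049) / (1 - 1/531441) = 59048/59049 / 531440/531441 = 66429/66430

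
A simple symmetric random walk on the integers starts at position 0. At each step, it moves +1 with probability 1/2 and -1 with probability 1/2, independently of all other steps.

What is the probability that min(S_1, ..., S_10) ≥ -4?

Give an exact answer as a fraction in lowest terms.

Answer: 57/64

Derivation:
Let f(t,s) = #length-t paths at position s with S_1..S_t all ≥ -4.
f(t,s) = f(t-1,s-1) + f(t-1,s+1) for s ≥ -4; f(t,s) = 0 for s < -4.
t=0: f(0,0)=1
t=1: f(1,-1)=1 f(1,1)=1
t=2: f(2,-2)=1 f(2,0)=2 f(2,2)=1
t=3: f(3,-3)=1 f(3,-1)=3 f(3,1)=3 f(3,3)=1
t=4: f(4,-4)=1 f(4,-2)=4 f(4,0)=6 f(4,2)=4 f(4,4)=1
t=5: f(5,-3)=5 f(5,-1)=10 f(5,1)=10 f(5,3)=5 f(5,5)=1
t=6: f(6,-4)=5 f(6,-2)=15 f(6,0)=20 f(6,2)=15 f(6,4)=6 f(6,6)=1
t=7: f(7,-3)=20 f(7,-1)=35 f(7,1)=35 f(7,3)=21 f(7,5)=7 f(7,7)=1
t=8: f(8,-4)=20 f(8,-2)=55 f(8,0)=70 f(8,2)=56 f(8,4)=28 f(8,6)=8 f(8,8)=1
t=9: f(9,-3)=75 f(9,-1)=125 f(9,1)=126 f(9,3)=84 f(9,5)=36 f(9,7)=9 f(9,9)=1
t=10: f(10,-4)=75 f(10,-2)=200 f(10,0)=251 f(10,2)=210 f(10,4)=120 f(10,6)=45 f(10,8)=10 f(10,10)=1
Σ_s f(10,s) = 912
P = 912/1024 = 57/64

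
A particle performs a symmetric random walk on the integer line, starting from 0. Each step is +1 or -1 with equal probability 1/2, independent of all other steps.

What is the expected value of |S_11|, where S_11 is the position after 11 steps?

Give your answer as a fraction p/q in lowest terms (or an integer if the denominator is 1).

Answer: 693/256

Derivation:
S_11 takes values m ≡ 1 (mod 2) with |m| ≤ 11; P(S_11=m) = C(11,(11+m)/2)/2^11.
Total paths: 2^11 = 2048
Distribution: P(S=-11)=1/2048, P(S=-9)=11/2048, P(S=-7)=55/2048, P(S=-5)=165/2048, P(S=-3)=330/2048, P(S=-1)=462/2048, P(S=1)=462/2048, P(S=3)=330/2048, P(S=5)=165/2048, P(S=7)=55/2048, P(S=9)=11/2048, P(S=11)=1/2048
E[|S_11|] = Σ_m |m|·P(S_11=m) = 5544/2048 = 693/256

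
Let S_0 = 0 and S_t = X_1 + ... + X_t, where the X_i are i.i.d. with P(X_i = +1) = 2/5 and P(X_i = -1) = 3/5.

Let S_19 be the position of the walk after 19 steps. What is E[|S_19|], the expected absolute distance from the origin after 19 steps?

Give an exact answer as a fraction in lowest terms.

S_19 takes values m ≡ 1 (mod 2) with |m| ≤ 19; P(S_19=m) = C(19,(19+m)/2) · (2/5)^((19+m)/2) · (3/5)^((19-m)/2).
Distribution: P(S=-19)=1162261467/19073486328125, P(S=-17)=14721978582/19073486328125, P(S=-15)=88331871492/19073486328125, P(S=-13)=333698181192/19073486328125, P(S=-11)=889861816512/19073486328125, P(S=-9)=1779723633024/19073486328125, P(S=-7)=2768458984704/19073486328125, P(S=-5)=3427615885824/19073486328125, P(S=-3)=3427615885824/19073486328125, P(S=-1)=2792872203264/19073486328125, P(S=1)=1861914802176/19073486328125, P(S=3)=1015589892096/19073486328125, P(S=5)=451373285376/19073486328125, P(S=7)=162031435776/19073486328125, P(S=9)=46294695936/19073486328125, P(S=11)=10287710208/19073486328125, P(S=13)=1714618368/19073486328125, P(S=15)=201719808/19073486328125, P(S=17)=14942208/19073486328125, P(S=19)=524288/19073486328125
E[|S_19|] = Σ_m |m|·P(S_19=m) = 3607583349587/762939453125

Answer: 3607583349587/762939453125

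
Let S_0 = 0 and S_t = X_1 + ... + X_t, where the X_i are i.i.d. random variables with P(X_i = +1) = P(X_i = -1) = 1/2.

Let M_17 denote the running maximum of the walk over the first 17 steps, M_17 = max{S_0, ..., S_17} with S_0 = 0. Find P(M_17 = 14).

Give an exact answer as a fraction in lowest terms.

Answer: 17/131072

Derivation:
Let M_17 = max(S_0,...,S_17). Use the reflection principle: for j ≥ 1, #{paths with M_17 ≥ j} = #{S_17 ≥ j} + #{S_17 ≥ j+1}.
By reflection, #{M_17 ≥ 14} = #{S_17 ≥ 14} + #{S_17 ≥ 15} = 18 + 18 = 36.
#{M_17 ≥ 15} = #{S_17 ≥ 15} + #{S_17 ≥ 16} = 18 + 1 = 19.
#{M_17 = 14} = 36 - 19 = 17.
P(M_17 = 14) = 17/131072 = 17/131072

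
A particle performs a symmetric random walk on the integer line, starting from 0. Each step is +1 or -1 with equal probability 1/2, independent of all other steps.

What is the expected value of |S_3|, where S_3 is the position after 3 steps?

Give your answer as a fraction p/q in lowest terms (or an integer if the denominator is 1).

Answer: 3/2

Derivation:
S_3 takes values m ≡ 1 (mod 2) with |m| ≤ 3; P(S_3=m) = C(3,(3+m)/2)/2^3.
Total paths: 2^3 = 8
Distribution: P(S=-3)=1/8, P(S=-1)=3/8, P(S=1)=3/8, P(S=3)=1/8
E[|S_3|] = Σ_m |m|·P(S_3=m) = 12/8 = 3/2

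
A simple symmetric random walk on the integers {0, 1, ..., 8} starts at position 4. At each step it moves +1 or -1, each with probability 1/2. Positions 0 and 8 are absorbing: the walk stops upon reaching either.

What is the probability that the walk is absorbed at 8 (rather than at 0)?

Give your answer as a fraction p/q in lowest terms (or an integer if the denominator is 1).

Answer: 1/2

Derivation:
Symmetric walk (p = 1/2): the harmonic-function argument gives P(hit 8 before 0 | start at 4) = a/N.
P = 4/8 = 1/2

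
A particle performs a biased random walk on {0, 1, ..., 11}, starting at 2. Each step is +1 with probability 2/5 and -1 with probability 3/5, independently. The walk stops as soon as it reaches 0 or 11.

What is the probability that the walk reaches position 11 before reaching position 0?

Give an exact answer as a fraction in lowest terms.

Biased walk: p = 2/5, q = 3/5, r = q/p = 3/2
Gambler's ruin: P(hit 11 before 0 | start at 2) = (1 - r^a)/(1 - r^N)
r^2 = 9/4; r^11 = 177147/2048
P = (1 - 9/4) / (1 - 177147/2048) = -5/4 / -175099/2048 = 2560/175099

Answer: 2560/175099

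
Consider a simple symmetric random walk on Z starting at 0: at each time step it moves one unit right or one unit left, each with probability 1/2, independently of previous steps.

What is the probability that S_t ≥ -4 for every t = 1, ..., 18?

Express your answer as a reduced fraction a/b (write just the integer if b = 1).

Answer: 24973/32768

Derivation:
Let f(t,s) = #length-t paths at position s with S_1..S_t all ≥ -4.
f(t,s) = f(t-1,s-1) + f(t-1,s+1) for s ≥ -4; f(t,s) = 0 for s < -4.
t=0: f(0,0)=1
t=1: f(1,-1)=1 f(1,1)=1
t=2: f(2,-2)=1 f(2,0)=2 f(2,2)=1
t=3: f(3,-3)=1 f(3,-1)=3 f(3,1)=3 f(3,3)=1
t=4: f(4,-4)=1 f(4,-2)=4 f(4,0)=6 f(4,2)=4 f(4,4)=1
t=5: f(5,-3)=5 f(5,-1)=10 f(5,1)=10 f(5,3)=5 f(5,5)=1
t=6: f(6,-4)=5 f(6,-2)=15 f(6,0)=20 f(6,2)=15 f(6,4)=6 f(6,6)=1
t=7: f(7,-3)=20 f(7,-1)=35 f(7,1)=35 f(7,3)=21 f(7,5)=7 f(7,7)=1
t=8: f(8,-4)=20 f(8,-2)=55 f(8,0)=70 f(8,2)=56 f(8,4)=28 f(8,6)=8 f(8,8)=1
t=9: f(9,-3)=75 f(9,-1)=125 f(9,1)=126 f(9,3)=84 f(9,5)=36 f(9,7)=9 f(9,9)=1
t=10: f(10,-4)=75 f(10,-2)=200 f(10,0)=251 f(10,2)=210 f(10,4)=120 f(10,6)=45 f(10,8)=10 f(10,10)=1
t=11: f(11,-3)=275 f(11,-1)=451 f(11,1)=461 f(11,3)=330 f(11,5)=165 f(11,7)=55 f(11,9)=11 f(11,11)=1
t=12: f(12,-4)=275 f(12,-2)=726 f(12,0)=912 f(12,2)=791 f(12,4)=495 f(12,6)=220 f(12,8)=66 f(12,10)=12 f(12,12)=1
t=13: f(13,-3)=1001 f(13,-1)=1638 f(13,1)=1703 f(13,3)=1286 f(13,5)=715 f(13,7)=286 f(13,9)=78 f(13,11)=13 f(13,13)=1
t=14: f(14,-4)=1001 f(14,-2)=2639 f(14,0)=3341 f(14,2)=2989 f(14,4)=2001 f(14,6)=1001 f(14,8)=364 f(14,10)=91 f(14,12)=14 f(14,14)=1
t=15: f(15,-3)=3640 f(15,-1)=5980 f(15,1)=6330 f(15,3)=4990 f(15,5)=3002 f(15,7)=1365 f(15,9)=455 f(15,11)=105 f(15,13)=15 f(15,15)=1
t=16: f(16,-4)=3640 f(16,-2)=9620 f(16,0)=12310 f(16,2)=11320 f(16,4)=7992 f(16,6)=4367 f(16,8)=1820 f(16,10)=560 f(16,12)=120 f(16,14)=16 f(16,16)=1
t=17: f(17,-3)=13260 f(17,-1)=21930 f(17,1)=23630 f(17,3)=19312 f(17,5)=12359 f(17,7)=6187 f(17,9)=2380 f(17,11)=680 f(17,13)=136 f(17,15)=17 f(17,17)=1
t=18: f(18,-4)=13260 f(18,-2)=35190 f(18,0)=45560 f(18,2)=42942 f(18,4)=31671 f(18,6)=18546 f(18,8)=8567 f(18,10)=3060 f(18,12)=816 f(18,14)=153 f(18,16)=18 f(18,18)=1
Σ_s f(18,s) = 199784
P = 199784/262144 = 24973/32768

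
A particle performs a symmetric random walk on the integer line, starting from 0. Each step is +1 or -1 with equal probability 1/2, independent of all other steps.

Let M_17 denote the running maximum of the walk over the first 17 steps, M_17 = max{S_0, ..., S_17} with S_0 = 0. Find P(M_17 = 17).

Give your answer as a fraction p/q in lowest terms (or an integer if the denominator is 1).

Answer: 1/131072

Derivation:
Let M_17 = max(S_0,...,S_17). Use the reflection principle: for j ≥ 1, #{paths with M_17 ≥ j} = #{S_17 ≥ j} + #{S_17 ≥ j+1}.
By reflection, #{M_17 ≥ 17} = #{S_17 ≥ 17} + #{S_17 ≥ 18} = 1 + 0 = 1.
#{M_17 ≥ 18} = #{S_17 ≥ 18} + #{S_17 ≥ 19} = 0 + 0 = 0.
#{M_17 = 17} = 1 - 0 = 1.
P(M_17 = 17) = 1/131072 = 1/131072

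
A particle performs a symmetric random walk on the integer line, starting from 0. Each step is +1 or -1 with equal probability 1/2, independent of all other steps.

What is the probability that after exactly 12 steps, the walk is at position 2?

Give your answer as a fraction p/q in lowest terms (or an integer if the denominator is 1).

Answer: 99/512

Derivation:
To reach position 2 after 12 steps: need 7 steps of +1 and 5 of -1.
Favorable paths: C(12,7) = 792
Total paths: 2^12 = 4096
P = 792/4096 = 99/512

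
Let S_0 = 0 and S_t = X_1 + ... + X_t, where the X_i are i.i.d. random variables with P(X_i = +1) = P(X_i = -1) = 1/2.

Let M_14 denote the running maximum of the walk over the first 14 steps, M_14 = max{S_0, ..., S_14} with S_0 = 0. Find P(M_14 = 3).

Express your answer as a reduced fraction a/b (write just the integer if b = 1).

Answer: 1001/8192

Derivation:
Let M_14 = max(S_0,...,S_14). Use the reflection principle: for j ≥ 1, #{paths with M_14 ≥ j} = #{S_14 ≥ j} + #{S_14 ≥ j+1}.
By reflection, #{M_14 ≥ 3} = #{S_14 ≥ 3} + #{S_14 ≥ 4} = 3473 + 3473 = 6946.
#{M_14 ≥ 4} = #{S_14 ≥ 4} + #{S_14 ≥ 5} = 3473 + 1471 = 4944.
#{M_14 = 3} = 6946 - 4944 = 2002.
P(M_14 = 3) = 2002/16384 = 1001/8192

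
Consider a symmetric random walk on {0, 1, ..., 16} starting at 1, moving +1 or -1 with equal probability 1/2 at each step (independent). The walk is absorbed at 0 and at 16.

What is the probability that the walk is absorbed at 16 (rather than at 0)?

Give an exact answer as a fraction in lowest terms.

Answer: 1/16

Derivation:
Symmetric walk (p = 1/2): the harmonic-function argument gives P(hit 16 before 0 | start at 1) = a/N.
P = 1/16 = 1/16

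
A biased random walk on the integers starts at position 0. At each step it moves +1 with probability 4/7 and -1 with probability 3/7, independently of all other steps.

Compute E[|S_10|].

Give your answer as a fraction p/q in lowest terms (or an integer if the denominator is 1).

S_10 takes values m ≡ 0 (mod 2) with |m| ≤ 10; P(S_10=m) = C(10,(10+m)/2) · (4/7)^((10+m)/2) · (3/7)^((10-m)/2).
Distribution: P(S=-10)=59049/282475249, P(S=-8)=787320/282475249, P(S=-6)=4723920/282475249, P(S=-4)=16796160/282475249, P(S=-2)=5598720/40353607, P(S=0)=8957952/40353607, P(S=2)=9953280/40353607, P(S=4)=53084160/282475249, P(S=6)=26542080/282475249, P(S=8)=7864320/282475249, P(S=10)=1048576/282475249
E[|S_10|] = Σ_m |m|·P(S_10=m) = 109304950/40353607

Answer: 109304950/40353607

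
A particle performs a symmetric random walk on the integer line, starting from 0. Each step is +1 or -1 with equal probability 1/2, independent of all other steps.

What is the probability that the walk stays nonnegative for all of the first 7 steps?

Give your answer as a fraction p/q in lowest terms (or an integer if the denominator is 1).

Let f(t,s) = #length-t paths at position s with S_1..S_t all ≥ 0.
f(t,s) = f(t-1,s-1) + f(t-1,s+1) for s ≥ 0; f(t,s) = 0 for s < 0.
t=0: f(0,0)=1
t=1: f(1,1)=1
t=2: f(2,0)=1 f(2,2)=1
t=3: f(3,1)=2 f(3,3)=1
t=4: f(4,0)=2 f(4,2)=3 f(4,4)=1
t=5: f(5,1)=5 f(5,3)=4 f(5,5)=1
t=6: f(6,0)=5 f(6,2)=9 f(6,4)=5 f(6,6)=1
t=7: f(7,1)=14 f(7,3)=14 f(7,5)=6 f(7,7)=1
Σ_s f(7,s) = 35
P = 35/128 = 35/128

Answer: 35/128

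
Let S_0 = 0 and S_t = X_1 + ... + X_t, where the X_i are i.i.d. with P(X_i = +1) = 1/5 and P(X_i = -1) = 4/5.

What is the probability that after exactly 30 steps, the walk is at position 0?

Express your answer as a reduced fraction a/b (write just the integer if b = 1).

Answer: 33311233771831296/186264514923095703125

Derivation:
To be at 0 after 30 steps: need exactly 15 steps of +1 and 15 of -1.
Number of such sequences: C(30,15) = 155117520
Each has probability (1/5)^15 · (4/5)^15 = 1073741824/931322574615478515625
P = 155117520 · 1073741824/931322574615478515625 = 33311233771831296/186264514923095703125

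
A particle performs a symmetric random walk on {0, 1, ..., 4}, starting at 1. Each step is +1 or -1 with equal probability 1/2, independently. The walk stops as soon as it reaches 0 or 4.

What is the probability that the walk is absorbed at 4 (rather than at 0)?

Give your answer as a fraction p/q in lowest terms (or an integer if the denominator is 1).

Symmetric walk (p = 1/2): the harmonic-function argument gives P(hit 4 before 0 | start at 1) = a/N.
P = 1/4 = 1/4

Answer: 1/4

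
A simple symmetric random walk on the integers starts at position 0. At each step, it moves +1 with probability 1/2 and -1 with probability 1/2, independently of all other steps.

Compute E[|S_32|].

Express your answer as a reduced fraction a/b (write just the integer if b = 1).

Answer: 300540195/67108864

Derivation:
S_32 takes values m ≡ 0 (mod 2) with |m| ≤ 32; P(S_32=m) = C(32,(32+m)/2)/2^32.
Total paths: 2^32 = 4294967296
Distribution: P(S=-32)=1/4294967296, P(S=-30)=32/4294967296, P(S=-28)=496/4294967296, P(S=-26)=4960/4294967296, P(S=-24)=35960/4294967296, P(S=-22)=201376/4294967296, P(S=-20)=906192/4294967296, P(S=-18)=3365856/4294967296, P(S=-16)=10518300/4294967296, P(S=-14)=28048800/4294967296, P(S=-12)=64512240/4294967296, P(S=-10)=129024480/4294967296, P(S=-8)=225792840/4294967296, P(S=-6)=347373600/4294967296, P(S=-4)=471435600/4294967296, P(S=-2)=565722720/4294967296, P(S=0)=601080390/4294967296, P(S=2)=565722720/4294967296, P(S=4)=471435600/4294967296, P(S=6)=347373600/4294967296, P(S=8)=225792840/4294967296, P(S=10)=129024480/4294967296, P(S=12)=64512240/4294967296, P(S=14)=28048800/4294967296, P(S=16)=10518300/4294967296, P(S=18)=3365856/4294967296, P(S=20)=906192/4294967296, P(S=22)=201376/4294967296, P(S=24)=35960/4294967296, P(S=26)=4960/4294967296, P(S=28)=496/4294967296, P(S=30)=32/4294967296, P(S=32)=1/4294967296
E[|S_32|] = Σ_m |m|·P(S_32=m) = 19234572480/4294967296 = 300540195/67108864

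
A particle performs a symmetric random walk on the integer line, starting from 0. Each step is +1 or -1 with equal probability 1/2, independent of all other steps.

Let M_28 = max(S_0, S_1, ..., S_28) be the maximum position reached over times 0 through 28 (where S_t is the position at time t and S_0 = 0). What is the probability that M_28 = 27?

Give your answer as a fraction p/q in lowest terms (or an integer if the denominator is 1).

Answer: 1/268435456

Derivation:
Let M_28 = max(S_0,...,S_28). Use the reflection principle: for j ≥ 1, #{paths with M_28 ≥ j} = #{S_28 ≥ j} + #{S_28 ≥ j+1}.
By reflection, #{M_28 ≥ 27} = #{S_28 ≥ 27} + #{S_28 ≥ 28} = 1 + 1 = 2.
#{M_28 ≥ 28} = #{S_28 ≥ 28} + #{S_28 ≥ 29} = 1 + 0 = 1.
#{M_28 = 27} = 2 - 1 = 1.
P(M_28 = 27) = 1/268435456 = 1/268435456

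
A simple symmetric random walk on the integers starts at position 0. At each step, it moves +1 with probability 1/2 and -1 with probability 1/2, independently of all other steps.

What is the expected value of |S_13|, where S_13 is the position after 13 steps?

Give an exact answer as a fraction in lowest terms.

S_13 takes values m ≡ 1 (mod 2) with |m| ≤ 13; P(S_13=m) = C(13,(13+m)/2)/2^13.
Total paths: 2^13 = 8192
Distribution: P(S=-13)=1/8192, P(S=-11)=13/8192, P(S=-9)=78/8192, P(S=-7)=286/8192, P(S=-5)=715/8192, P(S=-3)=1287/8192, P(S=-1)=1716/8192, P(S=1)=1716/8192, P(S=3)=1287/8192, P(S=5)=715/8192, P(S=7)=286/8192, P(S=9)=78/8192, P(S=11)=13/8192, P(S=13)=1/8192
E[|S_13|] = Σ_m |m|·P(S_13=m) = 24024/8192 = 3003/1024

Answer: 3003/1024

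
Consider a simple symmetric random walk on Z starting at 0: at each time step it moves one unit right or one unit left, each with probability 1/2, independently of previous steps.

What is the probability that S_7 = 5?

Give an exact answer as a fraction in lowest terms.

Answer: 7/128

Derivation:
To reach position 5 after 7 steps: need 6 steps of +1 and 1 of -1.
Favorable paths: C(7,6) = 7
Total paths: 2^7 = 128
P = 7/128 = 7/128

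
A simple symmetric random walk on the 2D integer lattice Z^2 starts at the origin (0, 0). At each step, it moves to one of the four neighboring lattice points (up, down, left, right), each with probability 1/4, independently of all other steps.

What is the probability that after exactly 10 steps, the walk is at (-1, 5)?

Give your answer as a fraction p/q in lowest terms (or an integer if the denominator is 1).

Let h be the number of horizontal steps (so 10-h are vertical). To end at (-1,5) need (h-1)/2 right-steps and ((10-h)+5)/2 up-steps.
Sum over h with 1 ≤ h ≤ 5, h ≡ 1 (mod 2), 10-h ≡ 1 (mod 2):
h=1: C(10,1)·C(1,0)·C(9,7) = 10·1·36 = 360
h=3: C(10,3)·C(3,1)·C(7,6) = 120·3·7 = 2520
h=5: C(10,5)·C(5,2)·C(5,5) = 252·10·1 = 2520
Total favorable: 5400
Total paths: 4^10 = 1048576
P = 5400/1048576 = 675/131072

Answer: 675/131072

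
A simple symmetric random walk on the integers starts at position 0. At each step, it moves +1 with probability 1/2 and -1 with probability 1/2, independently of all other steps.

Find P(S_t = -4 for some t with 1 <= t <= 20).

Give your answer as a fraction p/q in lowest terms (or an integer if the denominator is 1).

Count via complement. Let g(t,s) = #length-t paths at position s with S_1..S_t all ≠ -4.
g(t,s) = g(t-1,s-1) + g(t-1,s+1) for s ≠ -4; g(t,-4) = 0.
t=0: g(0,0)=1
t=1: g(1,-1)=1 g(1,1)=1
t=2: g(2,-2)=1 g(2,0)=2 g(2,2)=1
t=3: g(3,-3)=1 g(3,-1)=3 g(3,1)=3 g(3,3)=1
t=4: g(4,-2)=4 g(4,0)=6 g(4,2)=4 g(4,4)=1
t=5: g(5,-3)=4 g(5,-1)=10 g(5,1)=10 g(5,3)=5 g(5,5)=1
t=6: g(6,-2)=14 g(6,0)=20 g(6,2)=15 g(6,4)=6 g(6,6)=1
t=7: g(7,-3)=14 g(7,-1)=34 g(7,1)=35 g(7,3)=21 g(7,5)=7 g(7,7)=1
t=8: g(8,-2)=48 g(8,0)=69 g(8,2)=56 g(8,4)=28 g(8,6)=8 g(8,8)=1
t=9: g(9,-3)=48 g(9,-1)=117 g(9,1)=125 g(9,3)=84 g(9,5)=36 g(9,7)=9 g(9,9)=1
t=10: g(10,-2)=165 g(10,0)=242 g(10,2)=209 g(10,4)=120 g(10,6)=45 g(10,8)=10 g(10,10)=1
t=11: g(11,-3)=165 g(11,-1)=407 g(11,1)=451 g(11,3)=329 g(11,5)=165 g(11,7)=55 g(11,9)=11 g(11,11)=1
t=12: g(12,-2)=572 g(12,0)=858 g(12,2)=780 g(12,4)=494 g(12,6)=220 g(12,8)=66 g(12,10)=12 g(12,12)=1
t=13: g(13,-3)=572 g(13,-1)=1430 g(13,1)=1638 g(13,3)=1274 g(13,5)=714 g(13,7)=286 g(13,9)=78 g(13,11)=13 g(13,13)=1
t=14: g(14,-2)=2002 g(14,0)=3068 g(14,2)=2912 g(14,4)=1988 g(14,6)=1000 g(14,8)=364 g(14,10)=91 g(14,12)=14 g(14,14)=1
t=15: g(15,-3)=2002 g(15,-1)=5070 g(15,1)=5980 g(15,3)=4900 g(15,5)=2988 g(15,7)=1364 g(15,9)=455 g(15,11)=105 g(15,13)=15 g(15,15)=1
t=16: g(16,-2)=7072 g(16,0)=11050 g(16,2)=10880 g(16,4)=7888 g(16,6)=4352 g(16,8)=1819 g(16,10)=560 g(16,12)=120 g(16,14)=16 g(16,16)=1
t=17: g(17,-3)=7072 g(17,-1)=18122 g(17,1)=21930 g(17,3)=18768 g(17,5)=12240 g(17,7)=6171 g(17,9)=2379 g(17,11)=680 g(17,13)=136 g(17,15)=17 g(17,17)=1
t=18: g(18,-2)=25194 g(18,0)=40052 g(18,2)=40698 g(18,4)=31008 g(18,6)=18411 g(18,8)=8550 g(18,10)=3059 g(18,12)=816 g(18,14)=153 g(18,16)=18 g(18,18)=1
t=19: g(19,-3)=25194 g(19,-1)=65246 g(19,1)=80750 g(19,3)=71706 g(19,5)=49419 g(19,7)=26961 g(19,9)=11609 g(19,11)=3875 g(19,13)=969 g(19,15)=171 g(19,17)=19 g(19,19)=1
t=20: g(20,-2)=90440 g(20,0)=145996 g(20,2)=152456 g(20,4)=121125 g(20,6)=76380 g(20,8)=38570 g(20,10)=15484 g(20,12)=4844 g(20,14)=1140 g(20,16)=190 g(20,18)=20 g(20,20)=1
Paths never hitting -4: Σ_s g(20,s) = 646646
Paths hitting -4: 2^20 - 646646 = 401930
P = 401930/1048576 = 200965/524288

Answer: 200965/524288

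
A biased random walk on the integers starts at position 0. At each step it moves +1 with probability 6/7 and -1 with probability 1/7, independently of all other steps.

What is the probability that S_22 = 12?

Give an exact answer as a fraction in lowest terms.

To reach position 12 after 22 steps: need 17 steps of +1 and 5 steps of -1.
Number of such sequences: C(22,17) = 26334
Each has probability (6/7)^17 · (1/7)^5 = 16926659444736/3909821048582988049
P = 26334 · 16926659444736/3909821048582988049 = 63678092831096832/558545864083284007

Answer: 63678092831096832/558545864083284007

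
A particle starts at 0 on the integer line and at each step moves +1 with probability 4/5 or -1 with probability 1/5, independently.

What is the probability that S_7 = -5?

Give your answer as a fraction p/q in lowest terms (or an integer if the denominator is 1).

To reach position -5 after 7 steps: need 1 step of +1 and 6 steps of -1.
Number of such sequences: C(7,1) = 7
Each has probability (4/5)^1 · (1/5)^6 = 4/78125
P = 7 · 4/78125 = 28/78125

Answer: 28/78125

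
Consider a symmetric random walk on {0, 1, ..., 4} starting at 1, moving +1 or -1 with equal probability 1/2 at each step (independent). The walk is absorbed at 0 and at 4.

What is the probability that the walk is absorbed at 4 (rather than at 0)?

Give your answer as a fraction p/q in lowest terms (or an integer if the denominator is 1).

Symmetric walk (p = 1/2): the harmonic-function argument gives P(hit 4 before 0 | start at 1) = a/N.
P = 1/4 = 1/4

Answer: 1/4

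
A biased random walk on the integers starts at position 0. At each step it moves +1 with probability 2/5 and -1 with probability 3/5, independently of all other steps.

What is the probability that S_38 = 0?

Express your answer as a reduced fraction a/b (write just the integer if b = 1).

To be at 0 after 38 steps: need exactly 19 steps of +1 and 19 of -1.
Number of such sequences: C(38,19) = 35345263800
Each has probability (2/5)^19 · (3/5)^19 = 609359740010496/363797880709171295166015625
P = 35345263800 · 609359740010496/363797880709171295166015625 = 861519230390815835553792/14551915228366851806640625

Answer: 861519230390815835553792/14551915228366851806640625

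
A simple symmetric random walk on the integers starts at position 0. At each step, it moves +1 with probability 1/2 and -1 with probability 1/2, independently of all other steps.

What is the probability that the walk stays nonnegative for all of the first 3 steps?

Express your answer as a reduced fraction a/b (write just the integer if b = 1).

Let f(t,s) = #length-t paths at position s with S_1..S_t all ≥ 0.
f(t,s) = f(t-1,s-1) + f(t-1,s+1) for s ≥ 0; f(t,s) = 0 for s < 0.
t=0: f(0,0)=1
t=1: f(1,1)=1
t=2: f(2,0)=1 f(2,2)=1
t=3: f(3,1)=2 f(3,3)=1
Σ_s f(3,s) = 3
P = 3/8 = 3/8

Answer: 3/8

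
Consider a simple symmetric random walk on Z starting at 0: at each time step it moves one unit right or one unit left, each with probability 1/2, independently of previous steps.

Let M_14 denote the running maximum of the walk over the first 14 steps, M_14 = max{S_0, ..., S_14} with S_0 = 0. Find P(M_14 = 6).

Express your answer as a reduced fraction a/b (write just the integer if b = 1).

Let M_14 = max(S_0,...,S_14). Use the reflection principle: for j ≥ 1, #{paths with M_14 ≥ j} = #{S_14 ≥ j} + #{S_14 ≥ j+1}.
By reflection, #{M_14 ≥ 6} = #{S_14 ≥ 6} + #{S_14 ≥ 7} = 1471 + 470 = 1941.
#{M_14 ≥ 7} = #{S_14 ≥ 7} + #{S_14 ≥ 8} = 470 + 470 = 940.
#{M_14 = 6} = 1941 - 940 = 1001.
P(M_14 = 6) = 1001/16384 = 1001/16384

Answer: 1001/16384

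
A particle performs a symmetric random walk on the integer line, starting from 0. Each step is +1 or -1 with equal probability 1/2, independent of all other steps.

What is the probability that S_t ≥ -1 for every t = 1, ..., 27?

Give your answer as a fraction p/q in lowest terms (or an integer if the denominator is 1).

Let f(t,s) = #length-t paths at position s with S_1..S_t all ≥ -1.
f(t,s) = f(t-1,s-1) + f(t-1,s+1) for s ≥ -1; f(t,s) = 0 for s < -1.
t=0: f(0,0)=1
t=1: f(1,-1)=1 f(1,1)=1
t=2: f(2,0)=2 f(2,2)=1
t=3: f(3,-1)=2 f(3,1)=3 f(3,3)=1
t=4: f(4,0)=5 f(4,2)=4 f(4,4)=1
t=5: f(5,-1)=5 f(5,1)=9 f(5,3)=5 f(5,5)=1
t=6: f(6,0)=14 f(6,2)=14 f(6,4)=6 f(6,6)=1
t=7: f(7,-1)=14 f(7,1)=28 f(7,3)=20 f(7,5)=7 f(7,7)=1
t=8: f(8,0)=42 f(8,2)=48 f(8,4)=27 f(8,6)=8 f(8,8)=1
t=9: f(9,-1)=42 f(9,1)=90 f(9,3)=75 f(9,5)=35 f(9,7)=9 f(9,9)=1
t=10: f(10,0)=132 f(10,2)=165 f(10,4)=110 f(10,6)=44 f(10,8)=10 f(10,10)=1
t=11: f(11,-1)=132 f(11,1)=297 f(11,3)=275 f(11,5)=154 f(11,7)=54 f(11,9)=11 f(11,11)=1
t=12: f(12,0)=429 f(12,2)=572 f(12,4)=429 f(12,6)=208 f(12,8)=65 f(12,10)=12 f(12,12)=1
t=13: f(13,-1)=429 f(13,1)=1001 f(13,3)=1001 f(13,5)=637 f(13,7)=273 f(13,9)=77 f(13,11)=13 f(13,13)=1
t=14: f(14,0)=1430 f(14,2)=2002 f(14,4)=1638 f(14,6)=910 f(14,8)=350 f(14,10)=90 f(14,12)=14 f(14,14)=1
t=15: f(15,-1)=1430 f(15,1)=3432 f(15,3)=3640 f(15,5)=2548 f(15,7)=1260 f(15,9)=440 f(15,11)=104 f(15,13)=15 f(15,15)=1
t=16: f(16,0)=4862 f(16,2)=7072 f(16,4)=6188 f(16,6)=3808 f(16,8)=1700 f(16,10)=544 f(16,12)=119 f(16,14)=16 f(16,16)=1
t=17: f(17,-1)=4862 f(17,1)=11934 f(17,3)=13260 f(17,5)=9996 f(17,7)=5508 f(17,9)=2244 f(17,11)=663 f(17,13)=135 f(17,15)=17 f(17,17)=1
t=18: f(18,0)=16796 f(18,2)=25194 f(18,4)=23256 f(18,6)=15504 f(18,8)=7752 f(18,10)=2907 f(18,12)=798 f(18,14)=152 f(18,16)=18 f(18,18)=1
t=19: f(19,-1)=16796 f(19,1)=41990 f(19,3)=48450 f(19,5)=38760 f(19,7)=23256 f(19,9)=10659 f(19,11)=3705 f(19,13)=950 f(19,15)=170 f(19,17)=19 f(19,19)=1
t=20: f(20,0)=58786 f(20,2)=90440 f(20,4)=87210 f(20,6)=62016 f(20,8)=33915 f(20,10)=14364 f(20,12)=4655 f(20,14)=1120 f(20,16)=189 f(20,18)=20 f(20,20)=1
t=21: f(21,-1)=58786 f(21,1)=149226 f(21,3)=177650 f(21,5)=149226 f(21,7)=95931 f(21,9)=48279 f(21,11)=19019 f(21,13)=5775 f(21,15)=1309 f(21,17)=209 f(21,19)=21 f(21,21)=1
t=22: f(22,0)=208012 f(22,2)=326876 f(22,4)=326876 f(22,6)=245157 f(22,8)=144210 f(22,10)=67298 f(22,12)=24794 f(22,14)=7084 f(22,16)=1518 f(22,18)=230 f(22,20)=22 f(22,22)=1
t=23: f(23,-1)=208012 f(23,1)=534888 f(23,3)=653752 f(23,5)=572033 f(23,7)=389367 f(23,9)=211508 f(23,11)=92092 f(23,13)=31878 f(23,15)=8602 f(23,17)=1748 f(23,19)=252 f(23,21)=23 f(23,23)=1
t=24: f(24,0)=742900 f(24,2)=1188640 f(24,4)=1225785 f(24,6)=961400 f(24,8)=600875 f(24,10)=303600 f(24,12)=123970 f(24,14)=40480 f(24,16)=10350 f(24,18)=2000 f(24,20)=275 f(24,22)=24 f(24,24)=1
t=25: f(25,-1)=742900 f(25,1)=1931540 f(25,3)=2414425 f(25,5)=2187185 f(25,7)=1562275 f(25,9)=904475 f(25,11)=427570 f(25,13)=164450 f(25,15)=50830 f(25,17)=12350 f(25,19)=2275 f(25,21)=299 f(25,23)=25 f(25,25)=1
t=26: f(26,0)=2674440 f(26,2)=4345965 f(26,4)=4601610 f(26,6)=3749460 f(26,8)=2466750 f(26,10)=1332045 f(26,12)=592020 f(26,14)=215280 f(26,16)=63180 f(26,18)=14625 f(26,20)=2574 f(26,22)=324 f(26,24)=26 f(26,26)=1
t=27: f(27,-1)=2674440 f(27,1)=7020405 f(27,3)=8947575 f(27,5)=8351070 f(27,7)=6216210 f(27,9)=3798795 f(27,11)=1924065 f(27,13)=807300 f(27,15)=278460 f(27,17)=77805 f(27,19)=17199 f(27,21)=2898 f(27,23)=350 f(27,25)=27 f(27,27)=1
Σ_s f(27,s) = 40116600
P = 40116600/134217728 = 5014575/16777216

Answer: 5014575/16777216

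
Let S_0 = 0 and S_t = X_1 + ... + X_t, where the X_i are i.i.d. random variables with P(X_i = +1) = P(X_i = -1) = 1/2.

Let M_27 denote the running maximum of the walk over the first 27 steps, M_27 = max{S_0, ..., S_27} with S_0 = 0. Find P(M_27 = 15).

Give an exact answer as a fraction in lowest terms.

Let M_27 = max(S_0,...,S_27). Use the reflection principle: for j ≥ 1, #{paths with M_27 ≥ j} = #{S_27 ≥ j} + #{S_27 ≥ j+1}.
By reflection, #{M_27 ≥ 15} = #{S_27 ≥ 15} + #{S_27 ≥ 16} = 397594 + 101584 = 499178.
#{M_27 ≥ 16} = #{S_27 ≥ 16} + #{S_27 ≥ 17} = 101584 + 101584 = 203168.
#{M_27 = 15} = 499178 - 203168 = 296010.
P(M_27 = 15) = 296010/134217728 = 148005/67108864

Answer: 148005/67108864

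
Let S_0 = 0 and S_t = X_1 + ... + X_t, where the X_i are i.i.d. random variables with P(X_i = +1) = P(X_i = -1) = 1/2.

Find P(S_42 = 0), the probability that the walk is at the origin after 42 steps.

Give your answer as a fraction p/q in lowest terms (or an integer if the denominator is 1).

Answer: 67282234305/549755813888

Derivation:
To return to 0 after 42 steps: need exactly 21 steps of +1 and 21 of -1.
Favorable paths: C(42,21) = 538257874440
Total paths: 2^42 = 4398046511104
P = 538257874440/4398046511104 = 67282234305/549755813888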